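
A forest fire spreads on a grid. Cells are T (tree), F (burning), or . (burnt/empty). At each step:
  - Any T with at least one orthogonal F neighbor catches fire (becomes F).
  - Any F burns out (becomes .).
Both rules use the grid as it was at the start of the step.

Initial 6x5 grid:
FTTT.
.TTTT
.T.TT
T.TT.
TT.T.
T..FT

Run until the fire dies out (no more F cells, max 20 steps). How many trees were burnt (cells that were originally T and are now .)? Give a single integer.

Answer: 14

Derivation:
Step 1: +3 fires, +2 burnt (F count now 3)
Step 2: +3 fires, +3 burnt (F count now 3)
Step 3: +5 fires, +3 burnt (F count now 5)
Step 4: +2 fires, +5 burnt (F count now 2)
Step 5: +1 fires, +2 burnt (F count now 1)
Step 6: +0 fires, +1 burnt (F count now 0)
Fire out after step 6
Initially T: 18, now '.': 26
Total burnt (originally-T cells now '.'): 14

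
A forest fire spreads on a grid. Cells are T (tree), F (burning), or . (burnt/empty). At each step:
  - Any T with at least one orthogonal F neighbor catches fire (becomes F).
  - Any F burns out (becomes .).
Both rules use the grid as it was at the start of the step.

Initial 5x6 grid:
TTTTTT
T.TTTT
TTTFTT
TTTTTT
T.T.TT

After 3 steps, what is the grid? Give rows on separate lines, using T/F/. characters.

Step 1: 4 trees catch fire, 1 burn out
  TTTTTT
  T.TFTT
  TTF.FT
  TTTFTT
  T.T.TT
Step 2: 7 trees catch fire, 4 burn out
  TTTFTT
  T.F.FT
  TF...F
  TTF.FT
  T.T.TT
Step 3: 8 trees catch fire, 7 burn out
  TTF.FT
  T....F
  F.....
  TF...F
  T.F.FT

TTF.FT
T....F
F.....
TF...F
T.F.FT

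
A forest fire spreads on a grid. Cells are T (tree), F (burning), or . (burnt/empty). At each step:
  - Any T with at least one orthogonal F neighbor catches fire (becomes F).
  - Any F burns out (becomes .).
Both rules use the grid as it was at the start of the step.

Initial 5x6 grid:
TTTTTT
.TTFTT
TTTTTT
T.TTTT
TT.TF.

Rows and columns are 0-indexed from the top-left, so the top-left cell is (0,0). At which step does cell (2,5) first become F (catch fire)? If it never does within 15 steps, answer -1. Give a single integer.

Step 1: cell (2,5)='T' (+6 fires, +2 burnt)
Step 2: cell (2,5)='T' (+8 fires, +6 burnt)
Step 3: cell (2,5)='F' (+5 fires, +8 burnt)
  -> target ignites at step 3
Step 4: cell (2,5)='.' (+2 fires, +5 burnt)
Step 5: cell (2,5)='.' (+1 fires, +2 burnt)
Step 6: cell (2,5)='.' (+1 fires, +1 burnt)
Step 7: cell (2,5)='.' (+1 fires, +1 burnt)
Step 8: cell (2,5)='.' (+0 fires, +1 burnt)
  fire out at step 8

3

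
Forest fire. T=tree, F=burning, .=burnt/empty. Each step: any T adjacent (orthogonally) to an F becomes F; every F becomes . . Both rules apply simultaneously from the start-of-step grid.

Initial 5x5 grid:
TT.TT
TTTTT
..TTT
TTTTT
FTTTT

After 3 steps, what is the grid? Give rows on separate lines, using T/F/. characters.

Step 1: 2 trees catch fire, 1 burn out
  TT.TT
  TTTTT
  ..TTT
  FTTTT
  .FTTT
Step 2: 2 trees catch fire, 2 burn out
  TT.TT
  TTTTT
  ..TTT
  .FTTT
  ..FTT
Step 3: 2 trees catch fire, 2 burn out
  TT.TT
  TTTTT
  ..TTT
  ..FTT
  ...FT

TT.TT
TTTTT
..TTT
..FTT
...FT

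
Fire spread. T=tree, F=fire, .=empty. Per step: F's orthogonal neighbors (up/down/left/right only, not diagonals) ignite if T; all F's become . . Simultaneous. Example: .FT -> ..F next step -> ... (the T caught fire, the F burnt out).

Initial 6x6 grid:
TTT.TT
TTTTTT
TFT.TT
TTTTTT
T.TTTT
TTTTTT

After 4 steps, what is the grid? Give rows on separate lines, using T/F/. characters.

Step 1: 4 trees catch fire, 1 burn out
  TTT.TT
  TFTTTT
  F.F.TT
  TFTTTT
  T.TTTT
  TTTTTT
Step 2: 5 trees catch fire, 4 burn out
  TFT.TT
  F.FTTT
  ....TT
  F.FTTT
  T.TTTT
  TTTTTT
Step 3: 6 trees catch fire, 5 burn out
  F.F.TT
  ...FTT
  ....TT
  ...FTT
  F.FTTT
  TTTTTT
Step 4: 5 trees catch fire, 6 burn out
  ....TT
  ....FT
  ....TT
  ....FT
  ...FTT
  FTFTTT

....TT
....FT
....TT
....FT
...FTT
FTFTTT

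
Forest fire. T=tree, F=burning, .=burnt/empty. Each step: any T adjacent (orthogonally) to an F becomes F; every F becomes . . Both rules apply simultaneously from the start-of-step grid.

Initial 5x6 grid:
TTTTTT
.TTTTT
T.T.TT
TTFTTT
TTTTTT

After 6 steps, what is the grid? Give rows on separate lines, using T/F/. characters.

Step 1: 4 trees catch fire, 1 burn out
  TTTTTT
  .TTTTT
  T.F.TT
  TF.FTT
  TTFTTT
Step 2: 5 trees catch fire, 4 burn out
  TTTTTT
  .TFTTT
  T...TT
  F...FT
  TF.FTT
Step 3: 8 trees catch fire, 5 burn out
  TTFTTT
  .F.FTT
  F...FT
  .....F
  F...FT
Step 4: 5 trees catch fire, 8 burn out
  TF.FTT
  ....FT
  .....F
  ......
  .....F
Step 5: 3 trees catch fire, 5 burn out
  F...FT
  .....F
  ......
  ......
  ......
Step 6: 1 trees catch fire, 3 burn out
  .....F
  ......
  ......
  ......
  ......

.....F
......
......
......
......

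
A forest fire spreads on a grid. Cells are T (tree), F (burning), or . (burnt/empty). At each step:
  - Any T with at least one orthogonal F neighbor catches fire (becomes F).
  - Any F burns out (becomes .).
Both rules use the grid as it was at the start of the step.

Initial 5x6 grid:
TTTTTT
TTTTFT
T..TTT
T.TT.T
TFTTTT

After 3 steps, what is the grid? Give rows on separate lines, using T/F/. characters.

Step 1: 6 trees catch fire, 2 burn out
  TTTTFT
  TTTF.F
  T..TFT
  T.TT.T
  F.FTTT
Step 2: 8 trees catch fire, 6 burn out
  TTTF.F
  TTF...
  T..F.F
  F.FT.T
  ...FTT
Step 3: 6 trees catch fire, 8 burn out
  TTF...
  TF....
  F.....
  ...F.F
  ....FT

TTF...
TF....
F.....
...F.F
....FT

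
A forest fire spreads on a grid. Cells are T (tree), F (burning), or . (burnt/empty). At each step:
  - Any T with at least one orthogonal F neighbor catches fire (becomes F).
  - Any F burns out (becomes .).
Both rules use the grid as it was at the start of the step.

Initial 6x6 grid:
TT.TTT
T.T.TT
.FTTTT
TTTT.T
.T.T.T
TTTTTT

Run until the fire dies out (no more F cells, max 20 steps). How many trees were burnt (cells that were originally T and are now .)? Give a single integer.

Step 1: +2 fires, +1 burnt (F count now 2)
Step 2: +5 fires, +2 burnt (F count now 5)
Step 3: +3 fires, +5 burnt (F count now 3)
Step 4: +5 fires, +3 burnt (F count now 5)
Step 5: +4 fires, +5 burnt (F count now 4)
Step 6: +4 fires, +4 burnt (F count now 4)
Step 7: +1 fires, +4 burnt (F count now 1)
Step 8: +0 fires, +1 burnt (F count now 0)
Fire out after step 8
Initially T: 27, now '.': 33
Total burnt (originally-T cells now '.'): 24

Answer: 24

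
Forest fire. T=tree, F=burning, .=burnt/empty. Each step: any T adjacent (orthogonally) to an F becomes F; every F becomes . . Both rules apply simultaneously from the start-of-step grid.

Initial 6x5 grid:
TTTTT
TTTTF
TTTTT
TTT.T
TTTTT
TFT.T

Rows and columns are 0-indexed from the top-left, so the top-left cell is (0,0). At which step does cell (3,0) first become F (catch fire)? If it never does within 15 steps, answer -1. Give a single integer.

Step 1: cell (3,0)='T' (+6 fires, +2 burnt)
Step 2: cell (3,0)='T' (+7 fires, +6 burnt)
Step 3: cell (3,0)='F' (+8 fires, +7 burnt)
  -> target ignites at step 3
Step 4: cell (3,0)='.' (+4 fires, +8 burnt)
Step 5: cell (3,0)='.' (+1 fires, +4 burnt)
Step 6: cell (3,0)='.' (+0 fires, +1 burnt)
  fire out at step 6

3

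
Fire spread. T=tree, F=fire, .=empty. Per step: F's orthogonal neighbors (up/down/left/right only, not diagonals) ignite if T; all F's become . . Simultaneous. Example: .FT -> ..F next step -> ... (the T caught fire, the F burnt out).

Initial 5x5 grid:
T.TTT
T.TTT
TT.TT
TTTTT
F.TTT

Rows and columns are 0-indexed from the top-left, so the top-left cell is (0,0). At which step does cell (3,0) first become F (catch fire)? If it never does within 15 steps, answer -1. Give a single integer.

Step 1: cell (3,0)='F' (+1 fires, +1 burnt)
  -> target ignites at step 1
Step 2: cell (3,0)='.' (+2 fires, +1 burnt)
Step 3: cell (3,0)='.' (+3 fires, +2 burnt)
Step 4: cell (3,0)='.' (+3 fires, +3 burnt)
Step 5: cell (3,0)='.' (+3 fires, +3 burnt)
Step 6: cell (3,0)='.' (+3 fires, +3 burnt)
Step 7: cell (3,0)='.' (+3 fires, +3 burnt)
Step 8: cell (3,0)='.' (+2 fires, +3 burnt)
Step 9: cell (3,0)='.' (+0 fires, +2 burnt)
  fire out at step 9

1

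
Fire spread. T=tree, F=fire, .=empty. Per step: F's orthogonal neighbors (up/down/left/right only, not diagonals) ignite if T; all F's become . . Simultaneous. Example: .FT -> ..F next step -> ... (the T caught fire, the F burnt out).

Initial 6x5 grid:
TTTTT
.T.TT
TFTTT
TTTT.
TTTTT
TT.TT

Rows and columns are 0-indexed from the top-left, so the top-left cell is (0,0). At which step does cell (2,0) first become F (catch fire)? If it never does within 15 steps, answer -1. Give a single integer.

Step 1: cell (2,0)='F' (+4 fires, +1 burnt)
  -> target ignites at step 1
Step 2: cell (2,0)='.' (+5 fires, +4 burnt)
Step 3: cell (2,0)='.' (+8 fires, +5 burnt)
Step 4: cell (2,0)='.' (+4 fires, +8 burnt)
Step 5: cell (2,0)='.' (+3 fires, +4 burnt)
Step 6: cell (2,0)='.' (+1 fires, +3 burnt)
Step 7: cell (2,0)='.' (+0 fires, +1 burnt)
  fire out at step 7

1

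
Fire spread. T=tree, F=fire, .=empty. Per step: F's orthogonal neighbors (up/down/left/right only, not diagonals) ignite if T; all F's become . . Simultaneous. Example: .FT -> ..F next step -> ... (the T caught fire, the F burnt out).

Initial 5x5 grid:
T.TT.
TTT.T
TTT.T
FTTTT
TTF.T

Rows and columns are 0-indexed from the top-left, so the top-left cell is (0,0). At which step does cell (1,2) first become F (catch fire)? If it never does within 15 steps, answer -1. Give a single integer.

Step 1: cell (1,2)='T' (+5 fires, +2 burnt)
Step 2: cell (1,2)='T' (+4 fires, +5 burnt)
Step 3: cell (1,2)='F' (+4 fires, +4 burnt)
  -> target ignites at step 3
Step 4: cell (1,2)='.' (+3 fires, +4 burnt)
Step 5: cell (1,2)='.' (+2 fires, +3 burnt)
Step 6: cell (1,2)='.' (+0 fires, +2 burnt)
  fire out at step 6

3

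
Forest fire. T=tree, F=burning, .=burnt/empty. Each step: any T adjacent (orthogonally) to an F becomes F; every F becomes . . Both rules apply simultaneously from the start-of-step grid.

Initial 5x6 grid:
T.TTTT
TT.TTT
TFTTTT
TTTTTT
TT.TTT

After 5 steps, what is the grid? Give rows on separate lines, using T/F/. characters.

Step 1: 4 trees catch fire, 1 burn out
  T.TTTT
  TF.TTT
  F.FTTT
  TFTTTT
  TT.TTT
Step 2: 5 trees catch fire, 4 burn out
  T.TTTT
  F..TTT
  ...FTT
  F.FTTT
  TF.TTT
Step 3: 5 trees catch fire, 5 burn out
  F.TTTT
  ...FTT
  ....FT
  ...FTT
  F..TTT
Step 4: 5 trees catch fire, 5 burn out
  ..TFTT
  ....FT
  .....F
  ....FT
  ...FTT
Step 5: 5 trees catch fire, 5 burn out
  ..F.FT
  .....F
  ......
  .....F
  ....FT

..F.FT
.....F
......
.....F
....FT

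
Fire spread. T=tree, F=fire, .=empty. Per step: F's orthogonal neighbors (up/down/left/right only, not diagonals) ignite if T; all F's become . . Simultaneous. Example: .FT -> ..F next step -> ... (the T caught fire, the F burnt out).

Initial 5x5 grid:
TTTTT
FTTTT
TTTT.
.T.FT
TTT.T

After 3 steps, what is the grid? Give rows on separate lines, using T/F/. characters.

Step 1: 5 trees catch fire, 2 burn out
  FTTTT
  .FTTT
  FTTF.
  .T..F
  TTT.T
Step 2: 6 trees catch fire, 5 burn out
  .FTTT
  ..FFT
  .FF..
  .T...
  TTT.F
Step 3: 4 trees catch fire, 6 burn out
  ..FFT
  ....F
  .....
  .F...
  TTT..

..FFT
....F
.....
.F...
TTT..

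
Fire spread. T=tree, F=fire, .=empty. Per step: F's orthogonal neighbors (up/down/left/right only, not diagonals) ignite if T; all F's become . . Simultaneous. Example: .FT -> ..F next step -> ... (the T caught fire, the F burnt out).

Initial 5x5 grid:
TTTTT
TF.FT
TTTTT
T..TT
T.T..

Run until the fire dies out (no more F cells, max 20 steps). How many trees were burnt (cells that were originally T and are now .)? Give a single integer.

Answer: 16

Derivation:
Step 1: +6 fires, +2 burnt (F count now 6)
Step 2: +7 fires, +6 burnt (F count now 7)
Step 3: +2 fires, +7 burnt (F count now 2)
Step 4: +1 fires, +2 burnt (F count now 1)
Step 5: +0 fires, +1 burnt (F count now 0)
Fire out after step 5
Initially T: 17, now '.': 24
Total burnt (originally-T cells now '.'): 16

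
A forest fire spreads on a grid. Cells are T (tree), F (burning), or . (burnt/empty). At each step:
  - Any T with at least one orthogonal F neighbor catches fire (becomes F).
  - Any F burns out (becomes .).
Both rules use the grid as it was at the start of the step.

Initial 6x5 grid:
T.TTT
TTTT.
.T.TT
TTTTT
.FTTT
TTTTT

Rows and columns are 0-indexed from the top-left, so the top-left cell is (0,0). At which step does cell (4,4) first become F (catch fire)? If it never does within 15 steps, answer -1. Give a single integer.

Step 1: cell (4,4)='T' (+3 fires, +1 burnt)
Step 2: cell (4,4)='T' (+6 fires, +3 burnt)
Step 3: cell (4,4)='F' (+4 fires, +6 burnt)
  -> target ignites at step 3
Step 4: cell (4,4)='.' (+5 fires, +4 burnt)
Step 5: cell (4,4)='.' (+4 fires, +5 burnt)
Step 6: cell (4,4)='.' (+1 fires, +4 burnt)
Step 7: cell (4,4)='.' (+1 fires, +1 burnt)
Step 8: cell (4,4)='.' (+0 fires, +1 burnt)
  fire out at step 8

3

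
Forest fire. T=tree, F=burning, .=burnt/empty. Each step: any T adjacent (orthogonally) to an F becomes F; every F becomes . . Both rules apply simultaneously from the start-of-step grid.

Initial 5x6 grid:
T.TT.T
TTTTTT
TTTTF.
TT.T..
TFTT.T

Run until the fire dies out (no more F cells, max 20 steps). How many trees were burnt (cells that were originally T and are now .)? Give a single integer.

Step 1: +5 fires, +2 burnt (F count now 5)
Step 2: +7 fires, +5 burnt (F count now 7)
Step 3: +5 fires, +7 burnt (F count now 5)
Step 4: +2 fires, +5 burnt (F count now 2)
Step 5: +1 fires, +2 burnt (F count now 1)
Step 6: +0 fires, +1 burnt (F count now 0)
Fire out after step 6
Initially T: 21, now '.': 29
Total burnt (originally-T cells now '.'): 20

Answer: 20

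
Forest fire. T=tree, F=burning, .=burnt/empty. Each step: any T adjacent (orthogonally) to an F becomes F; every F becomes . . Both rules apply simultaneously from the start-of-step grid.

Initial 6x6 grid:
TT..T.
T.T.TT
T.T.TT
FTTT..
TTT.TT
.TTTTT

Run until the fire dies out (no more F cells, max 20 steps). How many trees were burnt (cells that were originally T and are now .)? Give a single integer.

Answer: 19

Derivation:
Step 1: +3 fires, +1 burnt (F count now 3)
Step 2: +3 fires, +3 burnt (F count now 3)
Step 3: +5 fires, +3 burnt (F count now 5)
Step 4: +3 fires, +5 burnt (F count now 3)
Step 5: +1 fires, +3 burnt (F count now 1)
Step 6: +1 fires, +1 burnt (F count now 1)
Step 7: +2 fires, +1 burnt (F count now 2)
Step 8: +1 fires, +2 burnt (F count now 1)
Step 9: +0 fires, +1 burnt (F count now 0)
Fire out after step 9
Initially T: 24, now '.': 31
Total burnt (originally-T cells now '.'): 19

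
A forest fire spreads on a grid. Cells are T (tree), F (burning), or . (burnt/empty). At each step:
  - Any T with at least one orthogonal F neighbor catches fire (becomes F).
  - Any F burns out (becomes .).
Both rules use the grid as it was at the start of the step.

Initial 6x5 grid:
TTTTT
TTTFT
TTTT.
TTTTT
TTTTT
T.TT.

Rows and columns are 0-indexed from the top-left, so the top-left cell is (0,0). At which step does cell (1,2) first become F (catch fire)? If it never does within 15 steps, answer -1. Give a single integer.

Step 1: cell (1,2)='F' (+4 fires, +1 burnt)
  -> target ignites at step 1
Step 2: cell (1,2)='.' (+5 fires, +4 burnt)
Step 3: cell (1,2)='.' (+6 fires, +5 burnt)
Step 4: cell (1,2)='.' (+6 fires, +6 burnt)
Step 5: cell (1,2)='.' (+3 fires, +6 burnt)
Step 6: cell (1,2)='.' (+1 fires, +3 burnt)
Step 7: cell (1,2)='.' (+1 fires, +1 burnt)
Step 8: cell (1,2)='.' (+0 fires, +1 burnt)
  fire out at step 8

1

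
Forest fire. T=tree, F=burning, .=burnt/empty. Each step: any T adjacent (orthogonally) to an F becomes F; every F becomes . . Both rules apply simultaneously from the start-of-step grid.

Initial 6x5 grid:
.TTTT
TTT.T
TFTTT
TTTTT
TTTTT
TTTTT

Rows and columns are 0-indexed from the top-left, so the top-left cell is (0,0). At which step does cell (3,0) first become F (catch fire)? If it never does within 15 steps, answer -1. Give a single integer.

Step 1: cell (3,0)='T' (+4 fires, +1 burnt)
Step 2: cell (3,0)='F' (+7 fires, +4 burnt)
  -> target ignites at step 2
Step 3: cell (3,0)='.' (+6 fires, +7 burnt)
Step 4: cell (3,0)='.' (+6 fires, +6 burnt)
Step 5: cell (3,0)='.' (+3 fires, +6 burnt)
Step 6: cell (3,0)='.' (+1 fires, +3 burnt)
Step 7: cell (3,0)='.' (+0 fires, +1 burnt)
  fire out at step 7

2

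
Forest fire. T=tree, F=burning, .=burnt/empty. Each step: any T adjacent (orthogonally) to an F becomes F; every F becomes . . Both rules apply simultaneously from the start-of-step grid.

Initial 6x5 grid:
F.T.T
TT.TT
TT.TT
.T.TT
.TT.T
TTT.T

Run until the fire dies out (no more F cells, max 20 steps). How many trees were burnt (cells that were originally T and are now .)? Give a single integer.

Answer: 10

Derivation:
Step 1: +1 fires, +1 burnt (F count now 1)
Step 2: +2 fires, +1 burnt (F count now 2)
Step 3: +1 fires, +2 burnt (F count now 1)
Step 4: +1 fires, +1 burnt (F count now 1)
Step 5: +1 fires, +1 burnt (F count now 1)
Step 6: +2 fires, +1 burnt (F count now 2)
Step 7: +2 fires, +2 burnt (F count now 2)
Step 8: +0 fires, +2 burnt (F count now 0)
Fire out after step 8
Initially T: 20, now '.': 20
Total burnt (originally-T cells now '.'): 10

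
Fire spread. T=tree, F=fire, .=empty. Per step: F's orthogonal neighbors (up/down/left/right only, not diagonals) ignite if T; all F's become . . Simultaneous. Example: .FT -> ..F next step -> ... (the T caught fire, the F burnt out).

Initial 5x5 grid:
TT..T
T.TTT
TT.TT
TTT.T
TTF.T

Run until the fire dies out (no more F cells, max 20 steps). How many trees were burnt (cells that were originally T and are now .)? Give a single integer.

Step 1: +2 fires, +1 burnt (F count now 2)
Step 2: +2 fires, +2 burnt (F count now 2)
Step 3: +2 fires, +2 burnt (F count now 2)
Step 4: +1 fires, +2 burnt (F count now 1)
Step 5: +1 fires, +1 burnt (F count now 1)
Step 6: +1 fires, +1 burnt (F count now 1)
Step 7: +1 fires, +1 burnt (F count now 1)
Step 8: +0 fires, +1 burnt (F count now 0)
Fire out after step 8
Initially T: 18, now '.': 17
Total burnt (originally-T cells now '.'): 10

Answer: 10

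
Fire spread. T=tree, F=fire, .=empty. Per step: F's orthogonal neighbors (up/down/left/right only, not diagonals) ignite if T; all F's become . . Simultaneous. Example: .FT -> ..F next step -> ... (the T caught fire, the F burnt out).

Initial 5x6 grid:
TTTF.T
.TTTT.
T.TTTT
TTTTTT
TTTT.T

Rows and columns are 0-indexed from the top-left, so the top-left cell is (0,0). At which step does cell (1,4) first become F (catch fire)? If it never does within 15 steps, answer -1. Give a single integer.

Step 1: cell (1,4)='T' (+2 fires, +1 burnt)
Step 2: cell (1,4)='F' (+4 fires, +2 burnt)
  -> target ignites at step 2
Step 3: cell (1,4)='.' (+5 fires, +4 burnt)
Step 4: cell (1,4)='.' (+4 fires, +5 burnt)
Step 5: cell (1,4)='.' (+3 fires, +4 burnt)
Step 6: cell (1,4)='.' (+3 fires, +3 burnt)
Step 7: cell (1,4)='.' (+2 fires, +3 burnt)
Step 8: cell (1,4)='.' (+0 fires, +2 burnt)
  fire out at step 8

2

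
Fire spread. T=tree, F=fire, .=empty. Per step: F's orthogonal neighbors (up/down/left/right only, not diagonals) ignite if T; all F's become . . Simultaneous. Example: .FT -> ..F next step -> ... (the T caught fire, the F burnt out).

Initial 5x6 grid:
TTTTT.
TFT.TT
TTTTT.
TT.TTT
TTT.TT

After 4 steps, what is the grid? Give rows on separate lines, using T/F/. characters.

Step 1: 4 trees catch fire, 1 burn out
  TFTTT.
  F.F.TT
  TFTTT.
  TT.TTT
  TTT.TT
Step 2: 5 trees catch fire, 4 burn out
  F.FTT.
  ....TT
  F.FTT.
  TF.TTT
  TTT.TT
Step 3: 4 trees catch fire, 5 burn out
  ...FT.
  ....TT
  ...FT.
  F..TTT
  TFT.TT
Step 4: 5 trees catch fire, 4 burn out
  ....F.
  ....TT
  ....F.
  ...FTT
  F.F.TT

....F.
....TT
....F.
...FTT
F.F.TT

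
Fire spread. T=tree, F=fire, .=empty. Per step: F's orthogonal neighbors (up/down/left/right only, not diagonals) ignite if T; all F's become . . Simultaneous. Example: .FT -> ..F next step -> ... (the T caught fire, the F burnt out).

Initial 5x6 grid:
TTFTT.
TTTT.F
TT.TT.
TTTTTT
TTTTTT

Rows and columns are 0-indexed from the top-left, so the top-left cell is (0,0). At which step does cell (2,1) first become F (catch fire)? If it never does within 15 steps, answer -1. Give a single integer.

Step 1: cell (2,1)='T' (+3 fires, +2 burnt)
Step 2: cell (2,1)='T' (+4 fires, +3 burnt)
Step 3: cell (2,1)='F' (+3 fires, +4 burnt)
  -> target ignites at step 3
Step 4: cell (2,1)='.' (+4 fires, +3 burnt)
Step 5: cell (2,1)='.' (+5 fires, +4 burnt)
Step 6: cell (2,1)='.' (+4 fires, +5 burnt)
Step 7: cell (2,1)='.' (+1 fires, +4 burnt)
Step 8: cell (2,1)='.' (+0 fires, +1 burnt)
  fire out at step 8

3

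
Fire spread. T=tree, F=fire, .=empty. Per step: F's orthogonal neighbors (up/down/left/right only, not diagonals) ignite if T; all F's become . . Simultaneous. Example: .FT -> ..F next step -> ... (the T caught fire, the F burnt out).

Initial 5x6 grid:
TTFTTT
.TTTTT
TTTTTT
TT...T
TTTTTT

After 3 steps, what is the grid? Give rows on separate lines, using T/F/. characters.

Step 1: 3 trees catch fire, 1 burn out
  TF.FTT
  .TFTTT
  TTTTTT
  TT...T
  TTTTTT
Step 2: 5 trees catch fire, 3 burn out
  F...FT
  .F.FTT
  TTFTTT
  TT...T
  TTTTTT
Step 3: 4 trees catch fire, 5 burn out
  .....F
  ....FT
  TF.FTT
  TT...T
  TTTTTT

.....F
....FT
TF.FTT
TT...T
TTTTTT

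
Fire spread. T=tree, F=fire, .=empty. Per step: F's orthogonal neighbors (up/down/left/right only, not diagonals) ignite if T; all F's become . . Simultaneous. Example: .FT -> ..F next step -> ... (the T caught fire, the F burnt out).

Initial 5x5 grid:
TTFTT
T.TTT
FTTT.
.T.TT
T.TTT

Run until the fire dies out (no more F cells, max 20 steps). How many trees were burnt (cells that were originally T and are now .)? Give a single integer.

Answer: 17

Derivation:
Step 1: +5 fires, +2 burnt (F count now 5)
Step 2: +5 fires, +5 burnt (F count now 5)
Step 3: +2 fires, +5 burnt (F count now 2)
Step 4: +1 fires, +2 burnt (F count now 1)
Step 5: +2 fires, +1 burnt (F count now 2)
Step 6: +2 fires, +2 burnt (F count now 2)
Step 7: +0 fires, +2 burnt (F count now 0)
Fire out after step 7
Initially T: 18, now '.': 24
Total burnt (originally-T cells now '.'): 17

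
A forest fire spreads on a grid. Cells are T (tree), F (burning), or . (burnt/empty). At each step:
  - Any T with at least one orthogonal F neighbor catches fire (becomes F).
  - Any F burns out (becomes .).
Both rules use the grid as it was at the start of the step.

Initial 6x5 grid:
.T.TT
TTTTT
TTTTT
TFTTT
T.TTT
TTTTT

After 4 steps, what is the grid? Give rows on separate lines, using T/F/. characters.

Step 1: 3 trees catch fire, 1 burn out
  .T.TT
  TTTTT
  TFTTT
  F.FTT
  T.TTT
  TTTTT
Step 2: 6 trees catch fire, 3 burn out
  .T.TT
  TFTTT
  F.FTT
  ...FT
  F.FTT
  TTTTT
Step 3: 8 trees catch fire, 6 burn out
  .F.TT
  F.FTT
  ...FT
  ....F
  ...FT
  FTFTT
Step 4: 5 trees catch fire, 8 burn out
  ...TT
  ...FT
  ....F
  .....
  ....F
  .F.FT

...TT
...FT
....F
.....
....F
.F.FT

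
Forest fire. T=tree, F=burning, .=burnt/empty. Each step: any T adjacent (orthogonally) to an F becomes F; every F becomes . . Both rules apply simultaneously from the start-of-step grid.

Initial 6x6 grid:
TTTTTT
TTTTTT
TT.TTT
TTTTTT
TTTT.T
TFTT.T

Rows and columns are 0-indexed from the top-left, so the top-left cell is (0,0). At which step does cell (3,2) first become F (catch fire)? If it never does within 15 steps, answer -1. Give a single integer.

Step 1: cell (3,2)='T' (+3 fires, +1 burnt)
Step 2: cell (3,2)='T' (+4 fires, +3 burnt)
Step 3: cell (3,2)='F' (+4 fires, +4 burnt)
  -> target ignites at step 3
Step 4: cell (3,2)='.' (+3 fires, +4 burnt)
Step 5: cell (3,2)='.' (+5 fires, +3 burnt)
Step 6: cell (3,2)='.' (+5 fires, +5 burnt)
Step 7: cell (3,2)='.' (+4 fires, +5 burnt)
Step 8: cell (3,2)='.' (+3 fires, +4 burnt)
Step 9: cell (3,2)='.' (+1 fires, +3 burnt)
Step 10: cell (3,2)='.' (+0 fires, +1 burnt)
  fire out at step 10

3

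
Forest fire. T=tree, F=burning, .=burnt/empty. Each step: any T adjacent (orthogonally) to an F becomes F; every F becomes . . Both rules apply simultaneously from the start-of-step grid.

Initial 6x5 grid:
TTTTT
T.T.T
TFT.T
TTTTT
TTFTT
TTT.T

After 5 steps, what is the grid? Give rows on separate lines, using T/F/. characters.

Step 1: 7 trees catch fire, 2 burn out
  TTTTT
  T.T.T
  F.F.T
  TFFTT
  TF.FT
  TTF.T
Step 2: 7 trees catch fire, 7 burn out
  TTTTT
  F.F.T
  ....T
  F..FT
  F...F
  TF..T
Step 3: 5 trees catch fire, 7 burn out
  FTFTT
  ....T
  ....T
  ....F
  .....
  F...F
Step 4: 3 trees catch fire, 5 burn out
  .F.FT
  ....T
  ....F
  .....
  .....
  .....
Step 5: 2 trees catch fire, 3 burn out
  ....F
  ....F
  .....
  .....
  .....
  .....

....F
....F
.....
.....
.....
.....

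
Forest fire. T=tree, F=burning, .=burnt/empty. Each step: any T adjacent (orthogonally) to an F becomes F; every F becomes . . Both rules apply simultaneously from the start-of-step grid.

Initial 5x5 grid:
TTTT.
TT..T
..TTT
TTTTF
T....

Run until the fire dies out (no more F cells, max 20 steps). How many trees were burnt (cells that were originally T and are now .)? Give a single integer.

Step 1: +2 fires, +1 burnt (F count now 2)
Step 2: +3 fires, +2 burnt (F count now 3)
Step 3: +2 fires, +3 burnt (F count now 2)
Step 4: +1 fires, +2 burnt (F count now 1)
Step 5: +1 fires, +1 burnt (F count now 1)
Step 6: +0 fires, +1 burnt (F count now 0)
Fire out after step 6
Initially T: 15, now '.': 19
Total burnt (originally-T cells now '.'): 9

Answer: 9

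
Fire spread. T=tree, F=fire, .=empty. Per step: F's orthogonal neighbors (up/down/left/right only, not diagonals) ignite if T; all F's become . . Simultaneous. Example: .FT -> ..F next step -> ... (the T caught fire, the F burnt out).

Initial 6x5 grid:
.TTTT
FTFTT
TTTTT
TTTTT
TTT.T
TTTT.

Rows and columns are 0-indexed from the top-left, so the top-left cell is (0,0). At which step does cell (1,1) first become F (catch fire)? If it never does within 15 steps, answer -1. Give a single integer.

Step 1: cell (1,1)='F' (+5 fires, +2 burnt)
  -> target ignites at step 1
Step 2: cell (1,1)='.' (+7 fires, +5 burnt)
Step 3: cell (1,1)='.' (+6 fires, +7 burnt)
Step 4: cell (1,1)='.' (+4 fires, +6 burnt)
Step 5: cell (1,1)='.' (+3 fires, +4 burnt)
Step 6: cell (1,1)='.' (+0 fires, +3 burnt)
  fire out at step 6

1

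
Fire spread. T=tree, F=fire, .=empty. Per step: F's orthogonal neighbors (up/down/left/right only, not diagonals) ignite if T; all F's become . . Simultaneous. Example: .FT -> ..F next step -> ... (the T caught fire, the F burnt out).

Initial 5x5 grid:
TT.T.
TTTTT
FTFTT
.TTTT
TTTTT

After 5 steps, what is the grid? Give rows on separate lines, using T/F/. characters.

Step 1: 5 trees catch fire, 2 burn out
  TT.T.
  FTFTT
  .F.FT
  .TFTT
  TTTTT
Step 2: 7 trees catch fire, 5 burn out
  FT.T.
  .F.FT
  ....F
  .F.FT
  TTFTT
Step 3: 6 trees catch fire, 7 burn out
  .F.F.
  ....F
  .....
  ....F
  TF.FT
Step 4: 2 trees catch fire, 6 burn out
  .....
  .....
  .....
  .....
  F...F
Step 5: 0 trees catch fire, 2 burn out
  .....
  .....
  .....
  .....
  .....

.....
.....
.....
.....
.....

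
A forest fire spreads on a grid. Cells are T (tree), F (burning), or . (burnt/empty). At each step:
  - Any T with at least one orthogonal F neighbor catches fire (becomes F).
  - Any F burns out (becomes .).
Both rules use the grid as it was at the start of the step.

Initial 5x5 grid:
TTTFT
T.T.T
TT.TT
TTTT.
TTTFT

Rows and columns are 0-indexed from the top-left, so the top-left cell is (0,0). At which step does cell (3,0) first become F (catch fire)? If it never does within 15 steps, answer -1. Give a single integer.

Step 1: cell (3,0)='T' (+5 fires, +2 burnt)
Step 2: cell (3,0)='T' (+6 fires, +5 burnt)
Step 3: cell (3,0)='T' (+4 fires, +6 burnt)
Step 4: cell (3,0)='F' (+3 fires, +4 burnt)
  -> target ignites at step 4
Step 5: cell (3,0)='.' (+1 fires, +3 burnt)
Step 6: cell (3,0)='.' (+0 fires, +1 burnt)
  fire out at step 6

4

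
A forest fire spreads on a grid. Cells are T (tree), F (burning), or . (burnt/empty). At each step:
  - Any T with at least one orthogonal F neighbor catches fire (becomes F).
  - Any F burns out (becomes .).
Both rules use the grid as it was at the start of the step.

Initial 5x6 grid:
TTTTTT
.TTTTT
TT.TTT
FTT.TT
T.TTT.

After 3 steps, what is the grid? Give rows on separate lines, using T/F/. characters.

Step 1: 3 trees catch fire, 1 burn out
  TTTTTT
  .TTTTT
  FT.TTT
  .FT.TT
  F.TTT.
Step 2: 2 trees catch fire, 3 burn out
  TTTTTT
  .TTTTT
  .F.TTT
  ..F.TT
  ..TTT.
Step 3: 2 trees catch fire, 2 burn out
  TTTTTT
  .FTTTT
  ...TTT
  ....TT
  ..FTT.

TTTTTT
.FTTTT
...TTT
....TT
..FTT.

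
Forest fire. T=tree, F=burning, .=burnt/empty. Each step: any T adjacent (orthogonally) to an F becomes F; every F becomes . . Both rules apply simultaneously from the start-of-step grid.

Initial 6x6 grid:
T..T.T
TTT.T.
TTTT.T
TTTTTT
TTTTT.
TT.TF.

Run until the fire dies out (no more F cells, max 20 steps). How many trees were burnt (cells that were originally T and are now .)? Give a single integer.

Step 1: +2 fires, +1 burnt (F count now 2)
Step 2: +2 fires, +2 burnt (F count now 2)
Step 3: +3 fires, +2 burnt (F count now 3)
Step 4: +4 fires, +3 burnt (F count now 4)
Step 5: +4 fires, +4 burnt (F count now 4)
Step 6: +4 fires, +4 burnt (F count now 4)
Step 7: +2 fires, +4 burnt (F count now 2)
Step 8: +1 fires, +2 burnt (F count now 1)
Step 9: +1 fires, +1 burnt (F count now 1)
Step 10: +0 fires, +1 burnt (F count now 0)
Fire out after step 10
Initially T: 26, now '.': 33
Total burnt (originally-T cells now '.'): 23

Answer: 23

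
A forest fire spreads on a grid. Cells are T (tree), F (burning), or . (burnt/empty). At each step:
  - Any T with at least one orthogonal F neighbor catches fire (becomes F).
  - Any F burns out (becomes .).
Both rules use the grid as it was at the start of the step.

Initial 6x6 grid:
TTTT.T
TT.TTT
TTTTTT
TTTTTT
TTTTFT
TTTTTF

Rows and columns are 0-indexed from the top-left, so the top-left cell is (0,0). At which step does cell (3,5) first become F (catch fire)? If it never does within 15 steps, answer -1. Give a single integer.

Step 1: cell (3,5)='T' (+4 fires, +2 burnt)
Step 2: cell (3,5)='F' (+5 fires, +4 burnt)
  -> target ignites at step 2
Step 3: cell (3,5)='.' (+6 fires, +5 burnt)
Step 4: cell (3,5)='.' (+6 fires, +6 burnt)
Step 5: cell (3,5)='.' (+5 fires, +6 burnt)
Step 6: cell (3,5)='.' (+3 fires, +5 burnt)
Step 7: cell (3,5)='.' (+2 fires, +3 burnt)
Step 8: cell (3,5)='.' (+1 fires, +2 burnt)
Step 9: cell (3,5)='.' (+0 fires, +1 burnt)
  fire out at step 9

2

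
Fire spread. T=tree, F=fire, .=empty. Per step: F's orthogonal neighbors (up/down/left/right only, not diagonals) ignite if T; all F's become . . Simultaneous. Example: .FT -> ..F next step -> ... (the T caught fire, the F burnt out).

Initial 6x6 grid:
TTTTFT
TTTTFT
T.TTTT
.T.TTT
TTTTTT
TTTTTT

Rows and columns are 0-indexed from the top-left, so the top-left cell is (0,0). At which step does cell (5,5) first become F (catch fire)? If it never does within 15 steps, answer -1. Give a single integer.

Step 1: cell (5,5)='T' (+5 fires, +2 burnt)
Step 2: cell (5,5)='T' (+5 fires, +5 burnt)
Step 3: cell (5,5)='T' (+6 fires, +5 burnt)
Step 4: cell (5,5)='T' (+5 fires, +6 burnt)
Step 5: cell (5,5)='F' (+4 fires, +5 burnt)
  -> target ignites at step 5
Step 6: cell (5,5)='.' (+2 fires, +4 burnt)
Step 7: cell (5,5)='.' (+3 fires, +2 burnt)
Step 8: cell (5,5)='.' (+1 fires, +3 burnt)
Step 9: cell (5,5)='.' (+0 fires, +1 burnt)
  fire out at step 9

5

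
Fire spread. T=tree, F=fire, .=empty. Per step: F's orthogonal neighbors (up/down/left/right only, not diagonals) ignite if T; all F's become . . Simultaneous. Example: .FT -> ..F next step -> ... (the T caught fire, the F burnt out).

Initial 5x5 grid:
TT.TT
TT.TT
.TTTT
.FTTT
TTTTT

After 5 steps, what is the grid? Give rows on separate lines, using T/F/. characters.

Step 1: 3 trees catch fire, 1 burn out
  TT.TT
  TT.TT
  .FTTT
  ..FTT
  TFTTT
Step 2: 5 trees catch fire, 3 burn out
  TT.TT
  TF.TT
  ..FTT
  ...FT
  F.FTT
Step 3: 5 trees catch fire, 5 burn out
  TF.TT
  F..TT
  ...FT
  ....F
  ...FT
Step 4: 4 trees catch fire, 5 burn out
  F..TT
  ...FT
  ....F
  .....
  ....F
Step 5: 2 trees catch fire, 4 burn out
  ...FT
  ....F
  .....
  .....
  .....

...FT
....F
.....
.....
.....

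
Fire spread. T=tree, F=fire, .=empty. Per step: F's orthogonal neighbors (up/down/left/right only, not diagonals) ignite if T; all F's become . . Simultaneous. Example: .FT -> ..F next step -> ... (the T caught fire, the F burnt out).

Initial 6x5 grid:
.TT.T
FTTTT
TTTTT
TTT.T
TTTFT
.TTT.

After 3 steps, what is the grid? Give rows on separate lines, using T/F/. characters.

Step 1: 5 trees catch fire, 2 burn out
  .TT.T
  .FTTT
  FTTTT
  TTT.T
  TTF.F
  .TTF.
Step 2: 8 trees catch fire, 5 burn out
  .FT.T
  ..FTT
  .FTTT
  FTF.F
  TF...
  .TF..
Step 3: 7 trees catch fire, 8 burn out
  ..F.T
  ...FT
  ..FTF
  .F...
  F....
  .F...

..F.T
...FT
..FTF
.F...
F....
.F...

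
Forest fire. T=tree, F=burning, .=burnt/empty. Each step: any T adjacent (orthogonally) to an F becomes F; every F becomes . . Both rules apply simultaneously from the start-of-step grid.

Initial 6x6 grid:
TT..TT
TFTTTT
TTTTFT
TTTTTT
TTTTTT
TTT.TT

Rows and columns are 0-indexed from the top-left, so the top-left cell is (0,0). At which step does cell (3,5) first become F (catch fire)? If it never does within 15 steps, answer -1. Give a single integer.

Step 1: cell (3,5)='T' (+8 fires, +2 burnt)
Step 2: cell (3,5)='F' (+10 fires, +8 burnt)
  -> target ignites at step 2
Step 3: cell (3,5)='.' (+7 fires, +10 burnt)
Step 4: cell (3,5)='.' (+4 fires, +7 burnt)
Step 5: cell (3,5)='.' (+2 fires, +4 burnt)
Step 6: cell (3,5)='.' (+0 fires, +2 burnt)
  fire out at step 6

2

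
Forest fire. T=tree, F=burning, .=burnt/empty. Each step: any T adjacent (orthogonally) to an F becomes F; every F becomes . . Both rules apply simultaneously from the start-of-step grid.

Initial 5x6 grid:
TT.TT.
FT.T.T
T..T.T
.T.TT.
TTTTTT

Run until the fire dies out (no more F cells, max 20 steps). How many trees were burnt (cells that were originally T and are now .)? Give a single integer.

Step 1: +3 fires, +1 burnt (F count now 3)
Step 2: +1 fires, +3 burnt (F count now 1)
Step 3: +0 fires, +1 burnt (F count now 0)
Fire out after step 3
Initially T: 19, now '.': 15
Total burnt (originally-T cells now '.'): 4

Answer: 4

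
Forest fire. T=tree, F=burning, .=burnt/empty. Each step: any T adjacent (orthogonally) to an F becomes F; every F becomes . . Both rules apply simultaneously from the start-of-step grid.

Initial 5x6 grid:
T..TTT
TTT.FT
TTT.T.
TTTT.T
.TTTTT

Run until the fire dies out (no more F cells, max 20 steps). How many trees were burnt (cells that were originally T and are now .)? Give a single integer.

Answer: 5

Derivation:
Step 1: +3 fires, +1 burnt (F count now 3)
Step 2: +2 fires, +3 burnt (F count now 2)
Step 3: +0 fires, +2 burnt (F count now 0)
Fire out after step 3
Initially T: 22, now '.': 13
Total burnt (originally-T cells now '.'): 5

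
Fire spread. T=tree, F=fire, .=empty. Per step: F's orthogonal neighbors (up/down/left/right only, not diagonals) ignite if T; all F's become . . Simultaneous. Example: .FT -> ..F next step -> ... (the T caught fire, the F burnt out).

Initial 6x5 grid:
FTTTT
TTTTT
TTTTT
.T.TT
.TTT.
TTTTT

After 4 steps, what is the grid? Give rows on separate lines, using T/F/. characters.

Step 1: 2 trees catch fire, 1 burn out
  .FTTT
  FTTTT
  TTTTT
  .T.TT
  .TTT.
  TTTTT
Step 2: 3 trees catch fire, 2 burn out
  ..FTT
  .FTTT
  FTTTT
  .T.TT
  .TTT.
  TTTTT
Step 3: 3 trees catch fire, 3 burn out
  ...FT
  ..FTT
  .FTTT
  .T.TT
  .TTT.
  TTTTT
Step 4: 4 trees catch fire, 3 burn out
  ....F
  ...FT
  ..FTT
  .F.TT
  .TTT.
  TTTTT

....F
...FT
..FTT
.F.TT
.TTT.
TTTTT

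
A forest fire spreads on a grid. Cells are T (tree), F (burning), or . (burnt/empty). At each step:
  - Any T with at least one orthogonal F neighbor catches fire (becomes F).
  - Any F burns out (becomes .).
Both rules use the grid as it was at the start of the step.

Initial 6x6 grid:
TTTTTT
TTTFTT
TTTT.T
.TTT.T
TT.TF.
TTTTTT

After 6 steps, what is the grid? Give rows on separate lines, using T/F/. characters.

Step 1: 6 trees catch fire, 2 burn out
  TTTFTT
  TTF.FT
  TTTF.T
  .TTT.T
  TT.F..
  TTTTFT
Step 2: 8 trees catch fire, 6 burn out
  TTF.FT
  TF...F
  TTF..T
  .TTF.T
  TT....
  TTTF.F
Step 3: 7 trees catch fire, 8 burn out
  TF...F
  F.....
  TF...F
  .TF..T
  TT....
  TTF...
Step 4: 5 trees catch fire, 7 burn out
  F.....
  ......
  F.....
  .F...F
  TT....
  TF....
Step 5: 2 trees catch fire, 5 burn out
  ......
  ......
  ......
  ......
  TF....
  F.....
Step 6: 1 trees catch fire, 2 burn out
  ......
  ......
  ......
  ......
  F.....
  ......

......
......
......
......
F.....
......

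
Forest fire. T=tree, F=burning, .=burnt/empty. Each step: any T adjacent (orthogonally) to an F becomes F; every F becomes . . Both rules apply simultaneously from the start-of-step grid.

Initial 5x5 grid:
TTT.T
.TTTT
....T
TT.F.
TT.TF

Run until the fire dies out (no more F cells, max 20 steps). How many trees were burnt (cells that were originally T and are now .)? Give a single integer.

Step 1: +1 fires, +2 burnt (F count now 1)
Step 2: +0 fires, +1 burnt (F count now 0)
Fire out after step 2
Initially T: 14, now '.': 12
Total burnt (originally-T cells now '.'): 1

Answer: 1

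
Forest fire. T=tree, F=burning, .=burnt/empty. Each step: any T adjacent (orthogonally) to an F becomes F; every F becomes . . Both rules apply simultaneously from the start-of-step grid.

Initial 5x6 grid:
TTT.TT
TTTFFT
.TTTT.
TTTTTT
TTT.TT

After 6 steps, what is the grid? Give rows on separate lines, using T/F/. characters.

Step 1: 5 trees catch fire, 2 burn out
  TTT.FT
  TTF..F
  .TTFF.
  TTTTTT
  TTT.TT
Step 2: 6 trees catch fire, 5 burn out
  TTF..F
  TF....
  .TF...
  TTTFFT
  TTT.TT
Step 3: 6 trees catch fire, 6 burn out
  TF....
  F.....
  .F....
  TTF..F
  TTT.FT
Step 4: 4 trees catch fire, 6 burn out
  F.....
  ......
  ......
  TF....
  TTF..F
Step 5: 2 trees catch fire, 4 burn out
  ......
  ......
  ......
  F.....
  TF....
Step 6: 1 trees catch fire, 2 burn out
  ......
  ......
  ......
  ......
  F.....

......
......
......
......
F.....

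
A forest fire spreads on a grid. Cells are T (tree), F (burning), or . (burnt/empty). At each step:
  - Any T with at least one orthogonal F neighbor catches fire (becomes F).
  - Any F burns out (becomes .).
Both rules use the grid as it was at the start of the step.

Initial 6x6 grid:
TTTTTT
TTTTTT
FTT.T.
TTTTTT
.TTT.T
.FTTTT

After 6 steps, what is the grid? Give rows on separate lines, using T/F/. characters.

Step 1: 5 trees catch fire, 2 burn out
  TTTTTT
  FTTTTT
  .FT.T.
  FTTTTT
  .FTT.T
  ..FTTT
Step 2: 6 trees catch fire, 5 burn out
  FTTTTT
  .FTTTT
  ..F.T.
  .FTTTT
  ..FT.T
  ...FTT
Step 3: 5 trees catch fire, 6 burn out
  .FTTTT
  ..FTTT
  ....T.
  ..FTTT
  ...F.T
  ....FT
Step 4: 4 trees catch fire, 5 burn out
  ..FTTT
  ...FTT
  ....T.
  ...FTT
  .....T
  .....F
Step 5: 4 trees catch fire, 4 burn out
  ...FTT
  ....FT
  ....T.
  ....FT
  .....F
  ......
Step 6: 4 trees catch fire, 4 burn out
  ....FT
  .....F
  ....F.
  .....F
  ......
  ......

....FT
.....F
....F.
.....F
......
......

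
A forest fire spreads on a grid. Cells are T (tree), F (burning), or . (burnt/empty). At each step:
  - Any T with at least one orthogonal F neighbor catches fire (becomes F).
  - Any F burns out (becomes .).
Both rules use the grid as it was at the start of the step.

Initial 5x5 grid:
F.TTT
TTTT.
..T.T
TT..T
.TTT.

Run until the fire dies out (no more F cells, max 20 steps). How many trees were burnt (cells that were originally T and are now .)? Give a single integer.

Answer: 8

Derivation:
Step 1: +1 fires, +1 burnt (F count now 1)
Step 2: +1 fires, +1 burnt (F count now 1)
Step 3: +1 fires, +1 burnt (F count now 1)
Step 4: +3 fires, +1 burnt (F count now 3)
Step 5: +1 fires, +3 burnt (F count now 1)
Step 6: +1 fires, +1 burnt (F count now 1)
Step 7: +0 fires, +1 burnt (F count now 0)
Fire out after step 7
Initially T: 15, now '.': 18
Total burnt (originally-T cells now '.'): 8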